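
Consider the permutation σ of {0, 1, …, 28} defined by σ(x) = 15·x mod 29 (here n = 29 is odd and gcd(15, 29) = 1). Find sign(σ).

Trace 27: π^k(27) = [27, 28, 14, 7, 18, 9, 19] for k=0..6.
π_15 has 2 disjoint cycles with lengths [28, 1] on {0,…,28}.
2 cycles on 29: each ℓ→(−1)^(ℓ−1), product (−1)^27 = -1.

-1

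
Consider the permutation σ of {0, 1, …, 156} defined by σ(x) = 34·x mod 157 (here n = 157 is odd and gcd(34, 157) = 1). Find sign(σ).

Start at x=36: 36 → 125 → 11 → 60 → 156 → 123 → 100 → … (one orbit).
2 cycles of lengths [156, 1].
2 cycles on 157: each ℓ→(−1)^(ℓ−1), product (−1)^155 = -1.

-1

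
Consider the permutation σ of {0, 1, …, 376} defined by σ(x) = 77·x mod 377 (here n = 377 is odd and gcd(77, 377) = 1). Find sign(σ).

-1

Trace 259: π^k(259) = [259, 339, 90, 144, 155, 248, 246] for k=0..6.
Cycle type of π: 28×13 + 2×6 + 1; total 20 cycles.
n − c = 377 − 20 = 357; sign = (−1)^357 = -1.
The Jacobi symbol (77|377) = -1 (Zolotarev) agrees.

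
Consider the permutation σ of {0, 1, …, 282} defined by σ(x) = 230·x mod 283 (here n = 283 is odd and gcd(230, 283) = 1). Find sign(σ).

+1

Start at x=253: 253 → 175 → 64 → 4 → 71 → 199 → 207 → … (one orbit).
Cycle lengths of π_230 on ℤ/283ℤ: [47, 47, 47, 47, 47, 47, 1]; 7 cycles in total.
Σ(ℓ_i−1) = 283−7 = 276; sign = (−1)^276 = +1.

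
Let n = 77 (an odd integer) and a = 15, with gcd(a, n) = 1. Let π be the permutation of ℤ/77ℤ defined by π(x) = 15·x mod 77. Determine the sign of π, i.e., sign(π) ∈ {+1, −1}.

Orbit of 1 under x↦15x: [1, 15, 71, 64, 36]… (length divides ord_77(15)).
Cycle type of π: 5×14 + 1×7; total 21 cycles.
77 − 21 = 56 transpositions; sign(π) = (−1)^56 = +1.

+1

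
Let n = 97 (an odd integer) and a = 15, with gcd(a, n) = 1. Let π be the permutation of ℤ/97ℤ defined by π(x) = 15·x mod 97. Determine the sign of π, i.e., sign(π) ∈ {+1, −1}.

Orbit of 69 under x↦15x: [69, 65, 5, 75, 58, 94, 52]… (length divides ord_97(15)).
Decompose π into cycles: lengths [96, 1] (2 cycles, including the fixed point 0).
97 − 2 = 95 transpositions; sign(π) = (−1)^95 = -1.

-1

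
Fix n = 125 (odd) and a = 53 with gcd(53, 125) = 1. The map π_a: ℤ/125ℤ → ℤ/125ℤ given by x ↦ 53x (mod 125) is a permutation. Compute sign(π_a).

Orbit of 121 under x↦53x: [121, 38, 14, 117, 76, 28, 109]… (length divides ord_125(53)).
4 cycles of lengths [100, 20, 4, 1].
sign(π) = (−1)^{n − #cycles} = (−1)^{125−4} = (−1)^121 = -1.
Zolotarev: (53|125) = -1, matching the cycle-count sign.

-1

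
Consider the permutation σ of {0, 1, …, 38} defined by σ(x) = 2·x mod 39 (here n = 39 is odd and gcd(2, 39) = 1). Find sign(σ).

Trace 22: π^k(22) = [22, 5, 10, 20, 1, 2, 4] for k=0..6.
The orbit structure of x ↦ 2x mod 39: 5 orbits of sizes [12, 12, 12, 2, 1].
n − c = 39 − 5 = 34; sign = (−1)^34 = +1.
Via Zolotarev, sign(π_{2}) = (2|39) = +1.

+1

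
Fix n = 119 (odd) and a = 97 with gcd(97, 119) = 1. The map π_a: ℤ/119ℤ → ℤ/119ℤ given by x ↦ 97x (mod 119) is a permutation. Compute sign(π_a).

+1

Orbit of 97 under x↦97x: [97, 8, 62, 64, 20, 36, 41]… (length divides ord_119(97)).
11 cycles of lengths [16, 16, 16, 16, 16, 16, 16, 2, 2, 2, 1].
With 11 cycles on 119 points, sign = (−1)^{119−11} = +1.
(97|119)_J = +1 (Zolotarev's lemma cross-check).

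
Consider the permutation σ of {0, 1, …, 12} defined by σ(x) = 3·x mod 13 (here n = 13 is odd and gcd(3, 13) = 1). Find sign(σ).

Start at x=3: 3 → 9 → 1 → 3 (one orbit).
Cycle type of π: 3×4 + 1; total 5 cycles.
13 − 5 = 8 transpositions; sign(π) = (−1)^8 = +1.

+1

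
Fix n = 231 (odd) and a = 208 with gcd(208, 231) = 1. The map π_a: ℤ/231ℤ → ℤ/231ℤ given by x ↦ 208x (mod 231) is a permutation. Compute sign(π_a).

+1

Trace 76: π^k(76) = [76, 100, 10, 1, 208, 67] for k=0..5.
Cycle lengths of π_208 on ℤ/231ℤ: [6, 6, 6, 6, 6, 6, 6, 6, 6, 6, 6, 6, 6, 6, 6, 6, 6, 6, 6, 6, 6, 6, 6, 6, 6, 6, 6, 6, 6, 6, 6, 6, 6, 2, 2, 2, 2, 2, 2, 2, 2, 2, 2, 2, 2, 2, 2, 2, 1, 1, 1]; 51 cycles in total.
sign(π) = (−1)^{n − #cycles} = (−1)^{231−51} = (−1)^180 = +1.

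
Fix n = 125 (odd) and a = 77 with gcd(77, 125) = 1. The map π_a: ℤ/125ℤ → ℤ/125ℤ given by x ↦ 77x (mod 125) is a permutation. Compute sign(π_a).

Orbit of 97 under x↦77x: [97, 94, 113, 76, 102, 104, 8]… (length divides ord_125(77)).
π_77 has 4 disjoint cycles with lengths [100, 20, 4, 1] on {0,…,124}.
Σ(ℓ_i−1) = 125−4 = 121; sign = (−1)^121 = -1.
Zolotarev: (77|125) = -1, matching the cycle-count sign.

-1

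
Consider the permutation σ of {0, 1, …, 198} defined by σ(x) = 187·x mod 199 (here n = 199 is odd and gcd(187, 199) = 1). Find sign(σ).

Trace 98: π^k(98) = [98, 18, 182, 5, 139, 123, 116] for k=0..6.
Decompose π into cycles: lengths [33, 33, 33, 33, 33, 33, 1] (7 cycles, including the fixed point 0).
sign(π) = (−1)^{n − #cycles} = (−1)^{199−7} = (−1)^192 = +1.
The Jacobi symbol (187|199) = +1 (Zolotarev) agrees.

+1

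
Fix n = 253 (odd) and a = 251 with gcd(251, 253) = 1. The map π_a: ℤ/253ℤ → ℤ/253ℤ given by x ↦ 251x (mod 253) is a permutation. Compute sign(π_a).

-1

Trace 86: π^k(86) = [86, 81, 91, 71, 111, 31, 191] for k=0..6.
6 cycles of lengths [110, 110, 22, 5, 5, 1].
sign(π) = (−1)^{n − #cycles} = (−1)^{253−6} = (−1)^247 = -1.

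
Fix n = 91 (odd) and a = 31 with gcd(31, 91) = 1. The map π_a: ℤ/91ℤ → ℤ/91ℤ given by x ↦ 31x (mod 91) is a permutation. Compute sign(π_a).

+1

Orbit of 53 under x↦31x: [53, 5, 64, 73, 79, 83, 25]… (length divides ord_91(31)).
Decompose π into cycles: lengths [12, 12, 12, 12, 12, 12, 6, 4, 4, 4, 1] (11 cycles, including the fixed point 0).
sign(π) = (−1)^{n − #cycles} = (−1)^{91−11} = (−1)^80 = +1.
The Jacobi symbol (31|91) = +1 (Zolotarev) agrees.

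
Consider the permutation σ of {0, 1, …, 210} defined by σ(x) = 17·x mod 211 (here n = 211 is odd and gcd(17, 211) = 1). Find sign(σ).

Trace 62: π^k(62) = [62, 210, 194, 133, 151, 35, 173] for k=0..6.
Cycle lengths of π_17 on ℤ/211ℤ: [210, 1]; 2 cycles in total.
Σ(ℓ_i−1) = 211−2 = 209; sign = (−1)^209 = -1.

-1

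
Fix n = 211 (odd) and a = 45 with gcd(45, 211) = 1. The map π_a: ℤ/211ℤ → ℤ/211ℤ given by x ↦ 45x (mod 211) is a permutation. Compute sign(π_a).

+1

Trace 109: π^k(109) = [109, 52, 19, 11, 73, 120, 125] for k=0..6.
Cycle lengths of π_45 on ℤ/211ℤ: [105, 105, 1]; 3 cycles in total.
211 − 3 = 208 transpositions; sign(π) = (−1)^208 = +1.
Via Zolotarev, sign(π_{45}) = (45|211) = +1.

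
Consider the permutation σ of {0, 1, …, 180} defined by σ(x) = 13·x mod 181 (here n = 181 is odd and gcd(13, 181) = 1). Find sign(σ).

Trace 34: π^k(34) = [34, 80, 135, 126, 9, 117, 73] for k=0..6.
5 cycles of lengths [45, 45, 45, 45, 1].
With 5 cycles on 181 points, sign = (−1)^{181−5} = +1.

+1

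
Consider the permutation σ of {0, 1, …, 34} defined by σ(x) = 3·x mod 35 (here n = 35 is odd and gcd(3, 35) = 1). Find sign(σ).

Start at x=27: 27 → 11 → 33 → 29 → 17 → 16 → 13 → … (one orbit).
Cycle lengths of π_3 on ℤ/35ℤ: [12, 12, 6, 4, 1]; 5 cycles in total.
5 cycles on 35: each ℓ→(−1)^(ℓ−1), product (−1)^30 = +1.
The Jacobi symbol (3|35) = +1 (Zolotarev) agrees.

+1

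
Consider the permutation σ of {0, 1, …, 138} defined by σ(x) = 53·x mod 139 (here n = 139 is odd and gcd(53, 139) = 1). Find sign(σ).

Start at x=123: 123 → 125 → 92 → 11 → 27 → 41 → 88 → … (one orbit).
Decompose π into cycles: lengths [138, 1] (2 cycles, including the fixed point 0).
sign(π) = (−1)^{n − #cycles} = (−1)^{139−2} = (−1)^137 = -1.
Zolotarev: (53|139) = -1, matching the cycle-count sign.

-1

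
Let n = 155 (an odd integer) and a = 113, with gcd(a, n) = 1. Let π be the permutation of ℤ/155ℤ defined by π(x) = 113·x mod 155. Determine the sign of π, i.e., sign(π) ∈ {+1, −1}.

-1

Trace 112: π^k(112) = [112, 101, 98, 69, 47, 41, 138] for k=0..6.
π_113 has 6 disjoint cycles with lengths [60, 60, 15, 15, 4, 1] on {0,…,154}.
155 − 6 = 149 transpositions; sign(π) = (−1)^149 = -1.
Via Zolotarev, sign(π_{113}) = (113|155) = -1.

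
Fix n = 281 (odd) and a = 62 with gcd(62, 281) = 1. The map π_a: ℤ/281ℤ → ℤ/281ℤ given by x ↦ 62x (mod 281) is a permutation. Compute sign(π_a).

Start at x=1: 1 → 62 → 191 → 40 → 232 → 53 → 195 → … (one orbit).
π_62 has 15 disjoint cycles with lengths [20, 20, 20, 20, 20, 20, 20, 20, 20, 20, 20, 20, 20, 20, 1] on {0,…,280}.
15 cycles on 281: each ℓ→(−1)^(ℓ−1), product (−1)^266 = +1.

+1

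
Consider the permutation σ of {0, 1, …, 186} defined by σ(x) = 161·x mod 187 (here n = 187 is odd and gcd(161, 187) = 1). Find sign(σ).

-1

Trace 4: π^k(4) = [4, 83, 86, 8, 166, 172, 16] for k=0..6.
π_161 has 8 disjoint cycles with lengths [40, 40, 40, 40, 10, 8, 8, 1] on {0,…,186}.
n − c = 187 − 8 = 179; sign = (−1)^179 = -1.
Via Zolotarev, sign(π_{161}) = (161|187) = -1.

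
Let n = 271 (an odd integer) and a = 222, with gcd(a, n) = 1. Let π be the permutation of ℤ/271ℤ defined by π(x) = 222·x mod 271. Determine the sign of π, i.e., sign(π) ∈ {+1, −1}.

-1

Start at x=264: 264 → 72 → 266 → 245 → 190 → 175 → 97 → … (one orbit).
The orbit structure of x ↦ 222x mod 271: 2 orbits of sizes [270, 1].
271 − 2 = 269 transpositions; sign(π) = (−1)^269 = -1.
(222|271)_J = -1 (Zolotarev's lemma cross-check).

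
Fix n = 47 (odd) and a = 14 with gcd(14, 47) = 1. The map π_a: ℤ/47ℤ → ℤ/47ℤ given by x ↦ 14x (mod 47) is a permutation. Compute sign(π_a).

Orbit of 3 under x↦14x: [3, 42, 24, 7, 4, 9, 32]… (length divides ord_47(14)).
Cycle lengths of π_14 on ℤ/47ℤ: [23, 23, 1]; 3 cycles in total.
With 3 cycles on 47 points, sign = (−1)^{47−3} = +1.
Check: (14/47) = +1 by Zolotarev.

+1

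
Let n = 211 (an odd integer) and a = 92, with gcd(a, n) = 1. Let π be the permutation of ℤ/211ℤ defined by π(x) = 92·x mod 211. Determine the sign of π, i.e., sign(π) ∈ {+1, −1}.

Start at x=107: 107 → 138 → 36 → 147 → 20 → 152 → 58 → … (one orbit).
Cycle lengths of π_92 on ℤ/211ℤ: [210, 1]; 2 cycles in total.
With 2 cycles on 211 points, sign = (−1)^{211−2} = -1.
The Jacobi symbol (92|211) = -1 (Zolotarev) agrees.

-1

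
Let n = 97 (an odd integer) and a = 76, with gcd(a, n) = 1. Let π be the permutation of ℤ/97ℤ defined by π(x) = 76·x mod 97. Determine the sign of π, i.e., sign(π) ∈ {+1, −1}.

Start at x=10: 10 → 81 → 45 → 25 → 57 → 64 → 14 → … (one orbit).
π_76 has 2 disjoint cycles with lengths [96, 1] on {0,…,96}.
Σ(ℓ_i−1) = 97−2 = 95; sign = (−1)^95 = -1.

-1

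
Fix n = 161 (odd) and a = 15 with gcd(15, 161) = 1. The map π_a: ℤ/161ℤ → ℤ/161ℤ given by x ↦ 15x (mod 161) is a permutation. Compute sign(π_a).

-1

Orbit of 134 under x↦15x: [134, 78, 43, 1, 15, 64, 155]… (length divides ord_161(15)).
Decompose π into cycles: lengths [22, 22, 22, 22, 22, 22, 22, 1, 1, 1, 1, 1, 1, 1] (14 cycles, including the fixed point 0).
14 cycles on 161: each ℓ→(−1)^(ℓ−1), product (−1)^147 = -1.
The Jacobi symbol (15|161) = -1 (Zolotarev) agrees.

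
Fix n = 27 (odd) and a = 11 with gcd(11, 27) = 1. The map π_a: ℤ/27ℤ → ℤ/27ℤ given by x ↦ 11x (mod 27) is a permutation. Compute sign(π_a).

Orbit of 5 under x↦11x: [5, 1, 11, 13, 8, 7, 23]… (length divides ord_27(11)).
Decompose π into cycles: lengths [18, 6, 2, 1] (4 cycles, including the fixed point 0).
n − c = 27 − 4 = 23; sign = (−1)^23 = -1.

-1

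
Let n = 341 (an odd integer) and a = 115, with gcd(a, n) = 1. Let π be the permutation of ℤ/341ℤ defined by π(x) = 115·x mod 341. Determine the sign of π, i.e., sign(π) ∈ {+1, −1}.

-1

Start at x=86: 86 → 1 → 115 → 267 → 15 → 20 → 254 → … (one orbit).
Cycle type of π: 30×11 + 5×2 + 1; total 14 cycles.
n − c = 341 − 14 = 327; sign = (−1)^327 = -1.
The Jacobi symbol (115|341) = -1 (Zolotarev) agrees.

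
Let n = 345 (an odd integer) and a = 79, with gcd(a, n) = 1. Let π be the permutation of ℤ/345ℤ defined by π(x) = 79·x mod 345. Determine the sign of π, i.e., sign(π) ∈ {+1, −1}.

-1

Orbit of 319 under x↦79x: [319, 16, 229, 151, 199, 196, 304]… (length divides ord_345(79)).
The orbit structure of x ↦ 79x mod 345: 24 orbits of sizes [22, 22, 22, 22, 22, 22, 22, 22, 22, 22, 22, 22, 22, 22, 22, 2, 2, 2, 2, 2, 2, 1, 1, 1].
Σ(ℓ_i−1) = 345−24 = 321; sign = (−1)^321 = -1.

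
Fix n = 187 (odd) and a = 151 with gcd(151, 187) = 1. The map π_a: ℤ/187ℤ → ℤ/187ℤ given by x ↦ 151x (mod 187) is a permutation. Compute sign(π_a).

-1

Start at x=138: 138 → 81 → 76 → 69 → 134 → 38 → 128 → … (one orbit).
π_151 has 8 disjoint cycles with lengths [40, 40, 40, 40, 10, 8, 8, 1] on {0,…,186}.
With 8 cycles on 187 points, sign = (−1)^{187−8} = -1.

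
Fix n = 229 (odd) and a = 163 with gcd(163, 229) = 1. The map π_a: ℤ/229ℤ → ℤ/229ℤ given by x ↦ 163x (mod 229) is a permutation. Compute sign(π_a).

-1

Orbit of 45 under x↦163x: [45, 7, 225, 35, 209, 175, 129]… (length divides ord_229(163)).
Cycle type of π: 228 + 1; total 2 cycles.
n − c = 229 − 2 = 227; sign = (−1)^227 = -1.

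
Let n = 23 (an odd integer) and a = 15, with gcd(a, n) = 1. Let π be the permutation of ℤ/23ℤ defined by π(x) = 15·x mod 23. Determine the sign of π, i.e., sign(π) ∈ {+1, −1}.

-1

Orbit of 9 under x↦15x: [9, 20, 1, 15, 18, 17, 2]… (length divides ord_23(15)).
Cycle type of π: 22 + 1; total 2 cycles.
23 − 2 = 21 transpositions; sign(π) = (−1)^21 = -1.
Zolotarev: (15|23) = -1, matching the cycle-count sign.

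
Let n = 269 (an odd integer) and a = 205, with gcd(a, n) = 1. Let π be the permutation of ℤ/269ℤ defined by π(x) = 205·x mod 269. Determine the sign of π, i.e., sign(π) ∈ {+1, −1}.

+1

Orbit of 166 under x↦205x: [166, 136, 173, 226, 62, 67, 16]… (length divides ord_269(205)).
5 cycles of lengths [67, 67, 67, 67, 1].
Σ(ℓ_i−1) = 269−5 = 264; sign = (−1)^264 = +1.
Check: (205/269) = +1 by Zolotarev.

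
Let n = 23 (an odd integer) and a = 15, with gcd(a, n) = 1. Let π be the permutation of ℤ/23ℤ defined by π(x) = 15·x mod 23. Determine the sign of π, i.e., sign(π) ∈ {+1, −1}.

Orbit of 10 under x↦15x: [10, 12, 19, 9, 20, 1, 15]… (length divides ord_23(15)).
Cycle lengths of π_15 on ℤ/23ℤ: [22, 1]; 2 cycles in total.
sign(π) = (−1)^{n − #cycles} = (−1)^{23−2} = (−1)^21 = -1.
Check: (15/23) = -1 by Zolotarev.

-1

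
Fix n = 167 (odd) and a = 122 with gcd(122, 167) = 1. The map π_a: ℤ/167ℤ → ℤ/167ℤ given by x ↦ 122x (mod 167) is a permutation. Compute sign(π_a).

Trace 48: π^k(48) = [48, 11, 6, 64, 126, 8, 141] for k=0..6.
Cycle lengths of π_122 on ℤ/167ℤ: [83, 83, 1]; 3 cycles in total.
167 − 3 = 164 transpositions; sign(π) = (−1)^164 = +1.
Check: (122/167) = +1 by Zolotarev.

+1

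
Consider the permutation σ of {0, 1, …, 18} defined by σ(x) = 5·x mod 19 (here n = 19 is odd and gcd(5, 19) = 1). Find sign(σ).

+1

Orbit of 17 under x↦5x: [17, 9, 7, 16, 4, 1, 5]… (length divides ord_19(5)).
π_5 has 3 disjoint cycles with lengths [9, 9, 1] on {0,…,18}.
sign(π) = (−1)^{n − #cycles} = (−1)^{19−3} = (−1)^16 = +1.
The Jacobi symbol (5|19) = +1 (Zolotarev) agrees.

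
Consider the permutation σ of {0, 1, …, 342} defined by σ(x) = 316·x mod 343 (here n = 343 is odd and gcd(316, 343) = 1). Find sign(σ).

Trace 50: π^k(50) = [50, 22, 92, 260, 183, 204, 323] for k=0..6.
Cycle type of π: 49×6 + 7×6 + 1×7; total 19 cycles.
sign(π) = (−1)^{n − #cycles} = (−1)^{343−19} = (−1)^324 = +1.
Zolotarev: (316|343) = +1, matching the cycle-count sign.

+1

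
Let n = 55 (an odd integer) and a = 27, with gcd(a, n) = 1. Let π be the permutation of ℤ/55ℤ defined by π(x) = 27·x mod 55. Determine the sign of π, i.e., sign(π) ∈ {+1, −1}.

Start at x=48: 48 → 31 → 12 → 49 → 3 → 26 → 42 → … (one orbit).
Cycle type of π: 20×2 + 5×2 + 4 + 1; total 6 cycles.
With 6 cycles on 55 points, sign = (−1)^{55−6} = -1.
Via Zolotarev, sign(π_{27}) = (27|55) = -1.

-1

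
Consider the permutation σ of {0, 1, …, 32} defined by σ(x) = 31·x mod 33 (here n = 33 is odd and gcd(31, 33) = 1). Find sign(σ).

Orbit of 16 under x↦31x: [16, 1, 31, 4, 25]… (length divides ord_33(31)).
Cycle type of π: 5×6 + 1×3; total 9 cycles.
9 cycles on 33: each ℓ→(−1)^(ℓ−1), product (−1)^24 = +1.
Zolotarev: (31|33) = +1, matching the cycle-count sign.

+1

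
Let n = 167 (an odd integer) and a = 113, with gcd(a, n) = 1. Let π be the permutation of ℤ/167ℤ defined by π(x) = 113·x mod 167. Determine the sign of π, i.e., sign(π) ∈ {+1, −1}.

-1

Start at x=20: 20 → 89 → 37 → 6 → 10 → 128 → 102 → … (one orbit).
π_113 has 2 disjoint cycles with lengths [166, 1] on {0,…,166}.
n − c = 167 − 2 = 165; sign = (−1)^165 = -1.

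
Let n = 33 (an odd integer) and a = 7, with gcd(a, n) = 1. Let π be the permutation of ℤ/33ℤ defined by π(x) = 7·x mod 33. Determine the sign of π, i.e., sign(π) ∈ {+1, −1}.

Orbit of 19 under x↦7x: [19, 1, 7, 16, 13, 25, 10]… (length divides ord_33(7)).
The orbit structure of x ↦ 7x mod 33: 6 orbits of sizes [10, 10, 10, 1, 1, 1].
n − c = 33 − 6 = 27; sign = (−1)^27 = -1.
(7|33)_J = -1 (Zolotarev's lemma cross-check).

-1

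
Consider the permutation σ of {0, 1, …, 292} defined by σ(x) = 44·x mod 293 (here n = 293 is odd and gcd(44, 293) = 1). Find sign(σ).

-1

Orbit of 182 under x↦44x: [182, 97, 166, 272, 248, 71, 194]… (length divides ord_293(44)).
Decompose π into cycles: lengths [292, 1] (2 cycles, including the fixed point 0).
2 cycles on 293: each ℓ→(−1)^(ℓ−1), product (−1)^291 = -1.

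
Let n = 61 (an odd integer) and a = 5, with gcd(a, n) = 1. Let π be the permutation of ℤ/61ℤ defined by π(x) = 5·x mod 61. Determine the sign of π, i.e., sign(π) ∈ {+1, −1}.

+1

Orbit of 14 under x↦5x: [14, 9, 45, 42, 27, 13, 4]… (length divides ord_61(5)).
Decompose π into cycles: lengths [30, 30, 1] (3 cycles, including the fixed point 0).
sign(π) = (−1)^{n − #cycles} = (−1)^{61−3} = (−1)^58 = +1.
Zolotarev: (5|61) = +1, matching the cycle-count sign.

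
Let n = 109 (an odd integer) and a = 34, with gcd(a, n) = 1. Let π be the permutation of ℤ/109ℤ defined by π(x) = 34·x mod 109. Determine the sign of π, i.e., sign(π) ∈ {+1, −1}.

+1

Orbit of 71 under x↦34x: [71, 16, 108, 75, 43, 45, 4]… (length divides ord_109(34)).
7 cycles of lengths [18, 18, 18, 18, 18, 18, 1].
Σ(ℓ_i−1) = 109−7 = 102; sign = (−1)^102 = +1.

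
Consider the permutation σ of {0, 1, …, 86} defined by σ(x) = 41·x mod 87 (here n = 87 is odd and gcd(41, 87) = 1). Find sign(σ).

+1

Orbit of 1 under x↦41x: [1, 41, 28, 17]… (length divides ord_87(41)).
π_41 has 23 disjoint cycles with lengths [4, 4, 4, 4, 4, 4, 4, 4, 4, 4, 4, 4, 4, 4, 4, 4, 4, 4, 4, 4, 4, 2, 1] on {0,…,86}.
23 cycles on 87: each ℓ→(−1)^(ℓ−1), product (−1)^64 = +1.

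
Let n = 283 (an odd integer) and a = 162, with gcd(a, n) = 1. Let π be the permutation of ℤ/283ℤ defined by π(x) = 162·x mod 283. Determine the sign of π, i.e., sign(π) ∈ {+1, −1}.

-1

Trace 32: π^k(32) = [32, 90, 147, 42, 12, 246, 232] for k=0..6.
Cycle lengths of π_162 on ℤ/283ℤ: [282, 1]; 2 cycles in total.
With 2 cycles on 283 points, sign = (−1)^{283−2} = -1.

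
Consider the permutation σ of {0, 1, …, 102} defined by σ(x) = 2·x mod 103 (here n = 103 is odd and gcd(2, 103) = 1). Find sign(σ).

+1

Trace 93: π^k(93) = [93, 83, 63, 23, 46, 92, 81] for k=0..6.
Decompose π into cycles: lengths [51, 51, 1] (3 cycles, including the fixed point 0).
103 − 3 = 100 transpositions; sign(π) = (−1)^100 = +1.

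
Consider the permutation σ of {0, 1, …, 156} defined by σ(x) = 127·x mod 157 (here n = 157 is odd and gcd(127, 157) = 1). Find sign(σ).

+1

Trace 13: π^k(13) = [13, 81, 82, 52, 10, 14, 51] for k=0..6.
Decompose π into cycles: lengths [78, 78, 1] (3 cycles, including the fixed point 0).
3 cycles on 157: each ℓ→(−1)^(ℓ−1), product (−1)^154 = +1.
(127|157)_J = +1 (Zolotarev's lemma cross-check).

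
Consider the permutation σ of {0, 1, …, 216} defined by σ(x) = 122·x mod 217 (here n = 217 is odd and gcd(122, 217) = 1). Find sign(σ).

+1

Trace 216: π^k(216) = [216, 95, 89, 8, 108, 156, 153] for k=0..6.
The orbit structure of x ↦ 122x mod 217: 11 orbits of sizes [30, 30, 30, 30, 30, 30, 10, 10, 10, 6, 1].
n − c = 217 − 11 = 206; sign = (−1)^206 = +1.
Check: (122/217) = +1 by Zolotarev.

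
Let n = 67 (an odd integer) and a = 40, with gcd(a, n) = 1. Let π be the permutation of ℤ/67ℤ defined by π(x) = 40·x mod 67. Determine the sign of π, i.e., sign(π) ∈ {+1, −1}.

+1

Trace 24: π^k(24) = [24, 22, 9, 25, 62, 1, 40] for k=0..6.
The orbit structure of x ↦ 40x mod 67: 7 orbits of sizes [11, 11, 11, 11, 11, 11, 1].
67 − 7 = 60 transpositions; sign(π) = (−1)^60 = +1.
Check: (40/67) = +1 by Zolotarev.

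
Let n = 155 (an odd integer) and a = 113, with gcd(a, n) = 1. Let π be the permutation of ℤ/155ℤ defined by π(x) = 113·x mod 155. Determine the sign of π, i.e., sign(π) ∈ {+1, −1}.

Orbit of 112 under x↦113x: [112, 101, 98, 69, 47, 41, 138]… (length divides ord_155(113)).
π_113 has 6 disjoint cycles with lengths [60, 60, 15, 15, 4, 1] on {0,…,154}.
With 6 cycles on 155 points, sign = (−1)^{155−6} = -1.
Via Zolotarev, sign(π_{113}) = (113|155) = -1.

-1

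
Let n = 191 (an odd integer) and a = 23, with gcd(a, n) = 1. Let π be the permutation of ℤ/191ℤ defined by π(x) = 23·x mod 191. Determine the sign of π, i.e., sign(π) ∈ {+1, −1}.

+1

Start at x=108: 108 → 1 → 23 → 147 → 134 → 26 → 25 → … (one orbit).
3 cycles of lengths [95, 95, 1].
sign(π) = (−1)^{n − #cycles} = (−1)^{191−3} = (−1)^188 = +1.
The Jacobi symbol (23|191) = +1 (Zolotarev) agrees.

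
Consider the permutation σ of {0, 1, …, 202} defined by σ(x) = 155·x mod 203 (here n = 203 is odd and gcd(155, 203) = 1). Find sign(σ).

Orbit of 162 under x↦155x: [162, 141, 134, 64, 176, 78, 113]… (length divides ord_203(155)).
Decompose π into cycles: lengths [28, 28, 28, 28, 28, 28, 28, 1, 1, 1, 1, 1, 1, 1] (14 cycles, including the fixed point 0).
Σ(ℓ_i−1) = 203−14 = 189; sign = (−1)^189 = -1.

-1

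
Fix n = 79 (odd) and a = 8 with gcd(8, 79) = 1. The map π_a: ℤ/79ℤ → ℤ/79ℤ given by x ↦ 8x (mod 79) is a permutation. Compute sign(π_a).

Trace 22: π^k(22) = [22, 18, 65, 46, 52, 21, 10] for k=0..6.
The orbit structure of x ↦ 8x mod 79: 7 orbits of sizes [13, 13, 13, 13, 13, 13, 1].
7 cycles on 79: each ℓ→(−1)^(ℓ−1), product (−1)^72 = +1.
The Jacobi symbol (8|79) = +1 (Zolotarev) agrees.

+1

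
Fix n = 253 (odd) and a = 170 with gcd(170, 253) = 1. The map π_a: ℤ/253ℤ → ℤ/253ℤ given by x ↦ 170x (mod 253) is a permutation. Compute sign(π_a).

+1

Trace 234: π^k(234) = [234, 59, 163, 133, 93, 124, 81] for k=0..6.
9 cycles of lengths [55, 55, 55, 55, 11, 11, 5, 5, 1].
9 cycles on 253: each ℓ→(−1)^(ℓ−1), product (−1)^244 = +1.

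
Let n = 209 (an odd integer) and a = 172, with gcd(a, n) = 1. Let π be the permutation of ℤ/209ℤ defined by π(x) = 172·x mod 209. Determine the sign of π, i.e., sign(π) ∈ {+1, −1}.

-1

Trace 191: π^k(191) = [191, 39, 20, 96, 1, 172, 115] for k=0..6.
38 cycles of lengths [10, 10, 10, 10, 10, 10, 10, 10, 10, 10, 10, 10, 10, 10, 10, 10, 10, 10, 10, 1, 1, 1, 1, 1, 1, 1, 1, 1, 1, 1, 1, 1, 1, 1, 1, 1, 1, 1].
sign(π) = (−1)^{n − #cycles} = (−1)^{209−38} = (−1)^171 = -1.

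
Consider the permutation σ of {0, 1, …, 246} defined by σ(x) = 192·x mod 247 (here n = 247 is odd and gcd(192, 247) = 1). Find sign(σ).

-1

Orbit of 108 under x↦192x: [108, 235, 166, 9, 246, 55, 186]… (length divides ord_247(192)).
The orbit structure of x ↦ 192x mod 247: 16 orbits of sizes [18, 18, 18, 18, 18, 18, 18, 18, 18, 18, 18, 18, 18, 6, 6, 1].
247 − 16 = 231 transpositions; sign(π) = (−1)^231 = -1.
(192|247)_J = -1 (Zolotarev's lemma cross-check).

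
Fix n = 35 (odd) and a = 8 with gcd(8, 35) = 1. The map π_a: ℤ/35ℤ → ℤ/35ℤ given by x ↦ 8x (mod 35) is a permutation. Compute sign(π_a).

Orbit of 1 under x↦8x: [1, 8, 29, 22]… (length divides ord_35(8)).
The orbit structure of x ↦ 8x mod 35: 14 orbits of sizes [4, 4, 4, 4, 4, 4, 4, 1, 1, 1, 1, 1, 1, 1].
sign(π) = (−1)^{n − #cycles} = (−1)^{35−14} = (−1)^21 = -1.

-1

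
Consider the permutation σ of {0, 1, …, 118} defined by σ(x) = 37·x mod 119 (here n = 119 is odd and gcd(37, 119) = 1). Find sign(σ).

Trace 114: π^k(114) = [114, 53, 57, 86, 88, 43, 44] for k=0..6.
Decompose π into cycles: lengths [48, 48, 16, 3, 3, 1] (6 cycles, including the fixed point 0).
Σ(ℓ_i−1) = 119−6 = 113; sign = (−1)^113 = -1.
Via Zolotarev, sign(π_{37}) = (37|119) = -1.

-1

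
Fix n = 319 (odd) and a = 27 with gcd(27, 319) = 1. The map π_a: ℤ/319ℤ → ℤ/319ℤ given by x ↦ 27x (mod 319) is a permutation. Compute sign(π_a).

Trace 218: π^k(218) = [218, 144, 60, 25, 37, 42, 177] for k=0..6.
The orbit structure of x ↦ 27x mod 319: 6 orbits of sizes [140, 140, 28, 5, 5, 1].
sign(π) = (−1)^{n − #cycles} = (−1)^{319−6} = (−1)^313 = -1.
The Jacobi symbol (27|319) = -1 (Zolotarev) agrees.

-1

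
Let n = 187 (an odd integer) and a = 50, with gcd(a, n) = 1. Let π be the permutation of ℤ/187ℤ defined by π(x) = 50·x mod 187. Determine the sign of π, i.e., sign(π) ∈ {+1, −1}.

Start at x=103: 103 → 101 → 1 → 50 → 69 → 84 → 86 → … (one orbit).
Cycle type of π: 10×17 + 2×8 + 1; total 26 cycles.
n − c = 187 − 26 = 161; sign = (−1)^161 = -1.
Via Zolotarev, sign(π_{50}) = (50|187) = -1.

-1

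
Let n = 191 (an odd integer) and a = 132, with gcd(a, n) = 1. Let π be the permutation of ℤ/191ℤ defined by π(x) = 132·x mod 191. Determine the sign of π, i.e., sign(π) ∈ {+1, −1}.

Trace 28: π^k(28) = [28, 67, 58, 16, 11, 115, 91] for k=0..6.
Decompose π into cycles: lengths [190, 1] (2 cycles, including the fixed point 0).
With 2 cycles on 191 points, sign = (−1)^{191−2} = -1.

-1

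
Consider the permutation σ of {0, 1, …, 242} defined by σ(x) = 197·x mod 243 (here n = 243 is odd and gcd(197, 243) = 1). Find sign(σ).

Orbit of 109 under x↦197x: [109, 89, 37, 242, 46, 71, 136]… (length divides ord_243(197)).
14 cycles of lengths [54, 54, 54, 18, 18, 18, 6, 6, 6, 2, 2, 2, 2, 1].
14 cycles on 243: each ℓ→(−1)^(ℓ−1), product (−1)^229 = -1.
Via Zolotarev, sign(π_{197}) = (197|243) = -1.

-1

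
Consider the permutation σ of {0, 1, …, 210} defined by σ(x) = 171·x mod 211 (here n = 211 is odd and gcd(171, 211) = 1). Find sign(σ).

Orbit of 123 under x↦171x: [123, 144, 148, 199, 58, 1, 171]… (length divides ord_211(171)).
Cycle type of π: 7×30 + 1; total 31 cycles.
n − c = 211 − 31 = 180; sign = (−1)^180 = +1.
Via Zolotarev, sign(π_{171}) = (171|211) = +1.

+1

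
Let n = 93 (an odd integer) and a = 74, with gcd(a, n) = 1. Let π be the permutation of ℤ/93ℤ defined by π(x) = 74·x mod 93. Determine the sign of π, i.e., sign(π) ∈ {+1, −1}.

+1

Trace 28: π^k(28) = [28, 26, 64, 86, 40, 77, 25] for k=0..6.
Cycle type of π: 30×3 + 2 + 1; total 5 cycles.
Σ(ℓ_i−1) = 93−5 = 88; sign = (−1)^88 = +1.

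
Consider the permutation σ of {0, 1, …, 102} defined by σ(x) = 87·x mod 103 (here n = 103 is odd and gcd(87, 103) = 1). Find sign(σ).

-1

Trace 97: π^k(97) = [97, 96, 9, 62, 38, 10, 46] for k=0..6.
Decompose π into cycles: lengths [102, 1] (2 cycles, including the fixed point 0).
2 cycles on 103: each ℓ→(−1)^(ℓ−1), product (−1)^101 = -1.
Via Zolotarev, sign(π_{87}) = (87|103) = -1.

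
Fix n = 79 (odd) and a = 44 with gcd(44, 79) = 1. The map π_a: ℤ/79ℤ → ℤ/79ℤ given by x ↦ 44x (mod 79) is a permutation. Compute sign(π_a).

Trace 44: π^k(44) = [44, 40, 22, 20, 11, 10, 45] for k=0..6.
Cycle type of π: 39×2 + 1; total 3 cycles.
n − c = 79 − 3 = 76; sign = (−1)^76 = +1.
Check: (44/79) = +1 by Zolotarev.

+1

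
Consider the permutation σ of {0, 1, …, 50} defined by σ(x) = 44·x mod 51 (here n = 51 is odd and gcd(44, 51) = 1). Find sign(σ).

Start at x=49: 49 → 14 → 4 → 23 → 43 → 5 → 16 → … (one orbit).
Cycle type of π: 16×3 + 2 + 1; total 5 cycles.
5 cycles on 51: each ℓ→(−1)^(ℓ−1), product (−1)^46 = +1.
Check: (44/51) = +1 by Zolotarev.

+1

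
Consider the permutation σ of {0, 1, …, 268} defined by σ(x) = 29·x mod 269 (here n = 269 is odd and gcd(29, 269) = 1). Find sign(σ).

Start at x=82: 82 → 226 → 98 → 152 → 104 → 57 → 39 → … (one orbit).
Cycle lengths of π_29 on ℤ/269ℤ: [268, 1]; 2 cycles in total.
Σ(ℓ_i−1) = 269−2 = 267; sign = (−1)^267 = -1.

-1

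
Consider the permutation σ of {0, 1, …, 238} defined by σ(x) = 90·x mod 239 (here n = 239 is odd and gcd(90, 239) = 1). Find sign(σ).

+1

Orbit of 87 under x↦90x: [87, 182, 128, 48, 18, 186, 10]… (length divides ord_239(90)).
Cycle type of π: 119×2 + 1; total 3 cycles.
n − c = 239 − 3 = 236; sign = (−1)^236 = +1.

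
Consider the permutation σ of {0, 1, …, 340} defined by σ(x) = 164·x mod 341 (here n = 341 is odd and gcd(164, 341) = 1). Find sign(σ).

Trace 1: π^k(1) = [1, 164, 298, 109, 144, 87, 287] for k=0..6.
π_164 has 18 disjoint cycles with lengths [30, 30, 30, 30, 30, 30, 30, 30, 30, 30, 15, 15, 2, 2, 2, 2, 2, 1] on {0,…,340}.
With 18 cycles on 341 points, sign = (−1)^{341−18} = -1.
Check: (164/341) = -1 by Zolotarev.

-1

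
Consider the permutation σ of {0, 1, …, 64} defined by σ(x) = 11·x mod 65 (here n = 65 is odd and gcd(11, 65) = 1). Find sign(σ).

-1

Orbit of 1 under x↦11x: [1, 11, 56, 31, 16, 46, 51]… (length divides ord_65(11)).
The orbit structure of x ↦ 11x mod 65: 10 orbits of sizes [12, 12, 12, 12, 12, 1, 1, 1, 1, 1].
10 cycles on 65: each ℓ→(−1)^(ℓ−1), product (−1)^55 = -1.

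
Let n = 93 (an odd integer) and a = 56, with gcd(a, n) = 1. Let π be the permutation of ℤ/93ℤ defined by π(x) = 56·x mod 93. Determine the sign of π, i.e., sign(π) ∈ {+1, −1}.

-1

Trace 1: π^k(1) = [1, 56, 67, 32, 25, 5] for k=0..5.
The orbit structure of x ↦ 56x mod 93: 22 orbits of sizes [6, 6, 6, 6, 6, 6, 6, 6, 6, 6, 3, 3, 3, 3, 3, 3, 3, 3, 3, 3, 2, 1].
Σ(ℓ_i−1) = 93−22 = 71; sign = (−1)^71 = -1.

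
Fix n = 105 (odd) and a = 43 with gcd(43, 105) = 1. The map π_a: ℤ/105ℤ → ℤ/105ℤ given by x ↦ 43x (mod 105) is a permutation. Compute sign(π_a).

Trace 64: π^k(64) = [64, 22, 1, 43] for k=0..3.
The orbit structure of x ↦ 43x mod 105: 42 orbits of sizes [4, 4, 4, 4, 4, 4, 4, 4, 4, 4, 4, 4, 4, 4, 4, 4, 4, 4, 4, 4, 4, 1, 1, 1, 1, 1, 1, 1, 1, 1, 1, 1, 1, 1, 1, 1, 1, 1, 1, 1, 1, 1].
Σ(ℓ_i−1) = 105−42 = 63; sign = (−1)^63 = -1.
The Jacobi symbol (43|105) = -1 (Zolotarev) agrees.

-1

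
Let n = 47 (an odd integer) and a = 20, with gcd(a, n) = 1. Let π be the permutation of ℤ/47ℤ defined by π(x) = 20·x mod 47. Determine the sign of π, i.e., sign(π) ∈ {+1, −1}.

-1

Orbit of 2 under x↦20x: [2, 40, 1, 20, 24, 10, 12]… (length divides ord_47(20)).
Cycle lengths of π_20 on ℤ/47ℤ: [46, 1]; 2 cycles in total.
Σ(ℓ_i−1) = 47−2 = 45; sign = (−1)^45 = -1.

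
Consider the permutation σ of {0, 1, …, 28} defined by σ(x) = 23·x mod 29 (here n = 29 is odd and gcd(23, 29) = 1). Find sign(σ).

+1

Trace 25: π^k(25) = [25, 24, 1, 23, 7, 16, 20] for k=0..6.
The orbit structure of x ↦ 23x mod 29: 5 orbits of sizes [7, 7, 7, 7, 1].
Σ(ℓ_i−1) = 29−5 = 24; sign = (−1)^24 = +1.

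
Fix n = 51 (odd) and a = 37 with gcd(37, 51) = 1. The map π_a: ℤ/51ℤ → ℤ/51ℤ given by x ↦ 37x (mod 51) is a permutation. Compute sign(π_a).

Start at x=10: 10 → 13 → 22 → 49 → 28 → 16 → 31 → … (one orbit).
Cycle type of π: 16×3 + 1×3; total 6 cycles.
sign(π) = (−1)^{n − #cycles} = (−1)^{51−6} = (−1)^45 = -1.

-1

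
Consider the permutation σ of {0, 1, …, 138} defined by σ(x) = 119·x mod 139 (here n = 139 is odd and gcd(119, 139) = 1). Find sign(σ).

Trace 9: π^k(9) = [9, 98, 125, 2, 99, 105, 124] for k=0..6.
Cycle type of π: 138 + 1; total 2 cycles.
sign(π) = (−1)^{n − #cycles} = (−1)^{139−2} = (−1)^137 = -1.
Check: (119/139) = -1 by Zolotarev.

-1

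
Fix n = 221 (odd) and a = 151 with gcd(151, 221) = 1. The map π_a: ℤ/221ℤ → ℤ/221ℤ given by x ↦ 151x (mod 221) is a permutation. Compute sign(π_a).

-1

Start at x=64: 64 → 161 → 1 → 151 → 38 → 213 → 118 → … (one orbit).
The orbit structure of x ↦ 151x mod 221: 30 orbits of sizes [8, 8, 8, 8, 8, 8, 8, 8, 8, 8, 8, 8, 8, 8, 8, 8, 8, 8, 8, 8, 8, 8, 8, 8, 8, 8, 4, 4, 4, 1].
Σ(ℓ_i−1) = 221−30 = 191; sign = (−1)^191 = -1.
Via Zolotarev, sign(π_{151}) = (151|221) = -1.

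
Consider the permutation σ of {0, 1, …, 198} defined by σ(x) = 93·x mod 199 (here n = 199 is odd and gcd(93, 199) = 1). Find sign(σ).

-1

Orbit of 92 under x↦93x: [92, 198, 106, 107, 1, 93]… (length divides ord_199(93)).
π_93 has 34 disjoint cycles with lengths [6, 6, 6, 6, 6, 6, 6, 6, 6, 6, 6, 6, 6, 6, 6, 6, 6, 6, 6, 6, 6, 6, 6, 6, 6, 6, 6, 6, 6, 6, 6, 6, 6, 1] on {0,…,198}.
34 cycles on 199: each ℓ→(−1)^(ℓ−1), product (−1)^165 = -1.
(93|199)_J = -1 (Zolotarev's lemma cross-check).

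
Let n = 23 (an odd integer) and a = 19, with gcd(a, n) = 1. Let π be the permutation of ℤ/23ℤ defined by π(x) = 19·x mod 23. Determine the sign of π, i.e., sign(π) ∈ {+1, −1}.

Start at x=4: 4 → 7 → 18 → 20 → 12 → 21 → 8 → … (one orbit).
Cycle lengths of π_19 on ℤ/23ℤ: [22, 1]; 2 cycles in total.
23 − 2 = 21 transpositions; sign(π) = (−1)^21 = -1.

-1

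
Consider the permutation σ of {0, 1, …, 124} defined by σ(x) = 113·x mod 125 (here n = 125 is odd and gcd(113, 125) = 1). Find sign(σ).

-1

Trace 67: π^k(67) = [67, 71, 23, 99, 62, 6, 53] for k=0..6.
The orbit structure of x ↦ 113x mod 125: 4 orbits of sizes [100, 20, 4, 1].
With 4 cycles on 125 points, sign = (−1)^{125−4} = -1.
(113|125)_J = -1 (Zolotarev's lemma cross-check).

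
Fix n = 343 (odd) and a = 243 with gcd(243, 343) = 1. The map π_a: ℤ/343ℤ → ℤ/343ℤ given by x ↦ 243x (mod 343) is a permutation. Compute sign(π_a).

Start at x=198: 198 → 94 → 204 → 180 → 179 → 279 → 226 → … (one orbit).
Cycle type of π: 294 + 42 + 6 + 1; total 4 cycles.
343 − 4 = 339 transpositions; sign(π) = (−1)^339 = -1.
Via Zolotarev, sign(π_{243}) = (243|343) = -1.

-1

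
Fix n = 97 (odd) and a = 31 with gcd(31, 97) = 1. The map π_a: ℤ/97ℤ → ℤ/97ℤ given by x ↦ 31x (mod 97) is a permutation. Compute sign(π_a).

+1

Start at x=61: 61 → 48 → 33 → 53 → 91 → 8 → 54 → … (one orbit).
π_31 has 3 disjoint cycles with lengths [48, 48, 1] on {0,…,96}.
n − c = 97 − 3 = 94; sign = (−1)^94 = +1.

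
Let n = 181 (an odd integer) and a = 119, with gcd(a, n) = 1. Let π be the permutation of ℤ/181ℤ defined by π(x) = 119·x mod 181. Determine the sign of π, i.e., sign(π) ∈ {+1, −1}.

Trace 101: π^k(101) = [101, 73, 180, 62, 138, 132, 142] for k=0..6.
Cycle type of π: 18×10 + 1; total 11 cycles.
11 cycles on 181: each ℓ→(−1)^(ℓ−1), product (−1)^170 = +1.

+1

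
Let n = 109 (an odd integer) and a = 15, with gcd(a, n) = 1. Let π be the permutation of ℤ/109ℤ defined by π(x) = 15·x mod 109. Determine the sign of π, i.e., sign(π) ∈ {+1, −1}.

Orbit of 1 under x↦15x: [1, 15, 7, 105, 49, 81, 16]… (length divides ord_109(15)).
The orbit structure of x ↦ 15x mod 109: 5 orbits of sizes [27, 27, 27, 27, 1].
n − c = 109 − 5 = 104; sign = (−1)^104 = +1.
(15|109)_J = +1 (Zolotarev's lemma cross-check).

+1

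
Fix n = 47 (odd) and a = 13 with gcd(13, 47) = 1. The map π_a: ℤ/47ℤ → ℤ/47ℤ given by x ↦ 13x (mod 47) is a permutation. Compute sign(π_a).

-1

Trace 29: π^k(29) = [29, 1, 13, 28, 35, 32, 40] for k=0..6.
The orbit structure of x ↦ 13x mod 47: 2 orbits of sizes [46, 1].
Σ(ℓ_i−1) = 47−2 = 45; sign = (−1)^45 = -1.
Via Zolotarev, sign(π_{13}) = (13|47) = -1.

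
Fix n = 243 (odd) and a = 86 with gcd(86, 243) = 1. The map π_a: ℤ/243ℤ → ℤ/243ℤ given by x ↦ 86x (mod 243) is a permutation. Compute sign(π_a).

Trace 166: π^k(166) = [166, 182, 100, 95, 151, 107, 211] for k=0..6.
The orbit structure of x ↦ 86x mod 243: 6 orbits of sizes [162, 54, 18, 6, 2, 1].
Σ(ℓ_i−1) = 243−6 = 237; sign = (−1)^237 = -1.

-1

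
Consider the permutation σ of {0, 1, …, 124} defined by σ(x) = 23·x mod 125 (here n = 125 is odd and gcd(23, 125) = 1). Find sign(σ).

-1

Trace 119: π^k(119) = [119, 112, 76, 123, 79, 67, 41] for k=0..6.
The orbit structure of x ↦ 23x mod 125: 4 orbits of sizes [100, 20, 4, 1].
sign(π) = (−1)^{n − #cycles} = (−1)^{125−4} = (−1)^121 = -1.
(23|125)_J = -1 (Zolotarev's lemma cross-check).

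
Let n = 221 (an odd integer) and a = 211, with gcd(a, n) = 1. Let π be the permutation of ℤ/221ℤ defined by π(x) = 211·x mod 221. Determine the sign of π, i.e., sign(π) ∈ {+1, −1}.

Orbit of 55 under x↦211x: [55, 113, 196, 29, 152, 27, 172]… (length divides ord_221(211)).
π_211 has 10 disjoint cycles with lengths [48, 48, 48, 48, 16, 3, 3, 3, 3, 1] on {0,…,220}.
10 cycles on 221: each ℓ→(−1)^(ℓ−1), product (−1)^211 = -1.
The Jacobi symbol (211|221) = -1 (Zolotarev) agrees.

-1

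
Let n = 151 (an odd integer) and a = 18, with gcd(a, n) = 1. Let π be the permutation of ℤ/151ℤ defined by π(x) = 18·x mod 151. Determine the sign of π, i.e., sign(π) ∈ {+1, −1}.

+1

Orbit of 69 under x↦18x: [69, 34, 8, 144, 25, 148, 97]… (length divides ord_151(18)).
Cycle type of π: 75×2 + 1; total 3 cycles.
3 cycles on 151: each ℓ→(−1)^(ℓ−1), product (−1)^148 = +1.
The Jacobi symbol (18|151) = +1 (Zolotarev) agrees.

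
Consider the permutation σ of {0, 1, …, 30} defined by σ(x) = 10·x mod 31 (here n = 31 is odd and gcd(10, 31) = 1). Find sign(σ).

Start at x=25: 25 → 2 → 20 → 14 → 16 → 5 → 19 → … (one orbit).
Cycle type of π: 15×2 + 1; total 3 cycles.
n − c = 31 − 3 = 28; sign = (−1)^28 = +1.
(10|31)_J = +1 (Zolotarev's lemma cross-check).

+1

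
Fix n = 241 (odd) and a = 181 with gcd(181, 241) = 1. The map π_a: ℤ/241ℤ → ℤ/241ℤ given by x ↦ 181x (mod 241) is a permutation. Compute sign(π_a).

+1

Trace 15: π^k(15) = [15, 64, 16, 4, 1, 181, 226] for k=0..6.
π_181 has 21 disjoint cycles with lengths [12, 12, 12, 12, 12, 12, 12, 12, 12, 12, 12, 12, 12, 12, 12, 12, 12, 12, 12, 12, 1] on {0,…,240}.
n − c = 241 − 21 = 220; sign = (−1)^220 = +1.
Check: (181/241) = +1 by Zolotarev.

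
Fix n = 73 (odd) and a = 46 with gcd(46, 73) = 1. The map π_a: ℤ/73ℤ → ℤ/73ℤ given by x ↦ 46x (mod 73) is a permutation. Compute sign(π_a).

Orbit of 1 under x↦46x: [1, 46, 72, 27]… (length divides ord_73(46)).
Cycle type of π: 4×18 + 1; total 19 cycles.
Σ(ℓ_i−1) = 73−19 = 54; sign = (−1)^54 = +1.

+1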